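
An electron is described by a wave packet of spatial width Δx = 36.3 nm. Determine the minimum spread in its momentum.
1.453 × 10^-27 kg·m/s

For a wave packet, the spatial width Δx and momentum spread Δp are related by the uncertainty principle:
ΔxΔp ≥ ℏ/2

The minimum momentum spread is:
Δp_min = ℏ/(2Δx)
Δp_min = (1.055e-34 J·s) / (2 × 3.630e-08 m)
Δp_min = 1.453e-27 kg·m/s

A wave packet cannot have both a well-defined position and well-defined momentum.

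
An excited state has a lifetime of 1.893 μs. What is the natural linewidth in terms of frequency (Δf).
42.038 kHz

Using the energy-time uncertainty principle and E = hf:
ΔEΔt ≥ ℏ/2
hΔf·Δt ≥ ℏ/2

The minimum frequency uncertainty is:
Δf = ℏ/(2hτ) = 1/(4πτ)
Δf = 1/(4π × 1.893e-06 s)
Δf = 4.204e+04 Hz = 42.038 kHz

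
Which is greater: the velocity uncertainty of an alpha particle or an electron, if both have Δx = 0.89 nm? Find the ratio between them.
The electron has the larger minimum velocity uncertainty, by a ratio of 7294.3.

For both particles, Δp_min = ℏ/(2Δx) = 5.925e-26 kg·m/s (same for both).

The velocity uncertainty is Δv = Δp/m:
- alpha particle: Δv = 5.925e-26 / 6.645e-27 = 8.916e+00 m/s = 8.916 m/s
- electron: Δv = 5.925e-26 / 9.109e-31 = 6.504e+04 m/s = 65.038 km/s

Ratio: 6.504e+04 / 8.916e+00 = 7294.3

The lighter particle has larger velocity uncertainty because Δv ∝ 1/m.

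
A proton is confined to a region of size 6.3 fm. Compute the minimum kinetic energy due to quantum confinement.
130.699 keV

Using the uncertainty principle:

1. Position uncertainty: Δx ≈ 6.300e-15 m
2. Minimum momentum uncertainty: Δp = ℏ/(2Δx) = 8.370e-21 kg·m/s
3. Minimum kinetic energy:
   KE = (Δp)²/(2m) = (8.370e-21)²/(2 × 1.673e-27 kg)
   KE = 2.094e-14 J = 130.699 keV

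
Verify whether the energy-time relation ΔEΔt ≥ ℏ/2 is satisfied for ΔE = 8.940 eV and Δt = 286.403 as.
Yes, it satisfies the uncertainty relation.

Calculate the product ΔEΔt:
ΔE = 8.940 eV = 1.432e-18 J
ΔEΔt = (1.432e-18 J) × (2.864e-16 s)
ΔEΔt = 4.102e-34 J·s

Compare to the minimum allowed value ℏ/2:
ℏ/2 = 5.273e-35 J·s

Since ΔEΔt = 4.102e-34 J·s ≥ 5.273e-35 J·s = ℏ/2,
this satisfies the uncertainty relation.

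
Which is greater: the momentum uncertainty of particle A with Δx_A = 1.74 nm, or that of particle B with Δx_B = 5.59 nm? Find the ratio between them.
Particle A has the larger minimum momentum uncertainty, by a factor of 3.21.

For each particle, the minimum momentum uncertainty is Δp_min = ℏ/(2Δx):

Particle A: Δp_A = ℏ/(2×1.740e-09 m) = 3.030e-26 kg·m/s
Particle B: Δp_B = ℏ/(2×5.590e-09 m) = 9.433e-27 kg·m/s

Ratio: Δp_A/Δp_B = 3.21

Since Δp_min ∝ 1/Δx, the particle with smaller position uncertainty (A) has larger momentum uncertainty.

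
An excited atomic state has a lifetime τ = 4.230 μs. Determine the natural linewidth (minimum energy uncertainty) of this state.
77.803 peV

Using the energy-time uncertainty principle:
ΔEΔt ≥ ℏ/2

The lifetime τ represents the time uncertainty Δt.
The natural linewidth (minimum energy uncertainty) is:

ΔE = ℏ/(2τ)
ΔE = (1.055e-34 J·s) / (2 × 4.230e-06 s)
ΔE = 1.247e-29 J = 77.803 peV

This natural linewidth limits the precision of spectroscopic measurements.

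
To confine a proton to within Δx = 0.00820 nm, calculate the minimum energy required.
77.148 meV

Localizing a particle requires giving it sufficient momentum uncertainty:

1. From uncertainty principle: Δp ≥ ℏ/(2Δx)
   Δp_min = (1.055e-34 J·s) / (2 × 8.200e-12 m)
   Δp_min = 6.430e-24 kg·m/s

2. This momentum uncertainty corresponds to kinetic energy:
   KE ≈ (Δp)²/(2m) = (6.430e-24)²/(2 × 1.673e-27 kg)
   KE = 1.236e-20 J = 77.148 meV

Tighter localization requires more energy.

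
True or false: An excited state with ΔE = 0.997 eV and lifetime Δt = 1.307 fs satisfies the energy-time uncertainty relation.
Yes, it satisfies the uncertainty relation.

Calculate the product ΔEΔt:
ΔE = 0.997 eV = 1.597e-19 J
ΔEΔt = (1.597e-19 J) × (1.307e-15 s)
ΔEΔt = 2.088e-34 J·s

Compare to the minimum allowed value ℏ/2:
ℏ/2 = 5.273e-35 J·s

Since ΔEΔt = 2.088e-34 J·s ≥ 5.273e-35 J·s = ℏ/2,
this satisfies the uncertainty relation.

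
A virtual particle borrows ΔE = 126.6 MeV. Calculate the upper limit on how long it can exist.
2.600 ys

Using the energy-time uncertainty principle:
ΔEΔt ≥ ℏ/2

For a virtual particle borrowing energy ΔE, the maximum lifetime is:
Δt_max = ℏ/(2ΔE)

Converting energy:
ΔE = 126.6 MeV = 2.028e-11 J

Δt_max = (1.055e-34 J·s) / (2 × 2.028e-11 J)
Δt_max = 2.600e-24 s = 2.600 ys

Virtual particles with higher borrowed energy exist for shorter times.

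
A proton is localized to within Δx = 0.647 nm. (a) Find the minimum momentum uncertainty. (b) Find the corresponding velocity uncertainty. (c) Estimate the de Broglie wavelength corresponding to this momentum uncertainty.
(a) Δp_min = 8.150 × 10^-26 kg·m/s
(b) Δv_min = 48.724 m/s
(c) λ_dB = 8.130 nm

Step-by-step:

(a) From the uncertainty principle:
Δp_min = ℏ/(2Δx) = (1.055e-34 J·s)/(2 × 6.470e-10 m) = 8.150e-26 kg·m/s

(b) The velocity uncertainty:
Δv = Δp/m = (8.150e-26 kg·m/s)/(1.673e-27 kg) = 4.872e+01 m/s = 48.724 m/s

(c) The de Broglie wavelength for this momentum:
λ = h/p = (6.626e-34 J·s)/(8.150e-26 kg·m/s) = 8.130e-09 m = 8.130 nm

Note: The de Broglie wavelength is comparable to the localization size, as expected from wave-particle duality.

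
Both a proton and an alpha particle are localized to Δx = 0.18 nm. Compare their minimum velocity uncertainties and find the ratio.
The proton has the larger minimum velocity uncertainty, by a ratio of 4.0.

For both particles, Δp_min = ℏ/(2Δx) = 2.929e-25 kg·m/s (same for both).

The velocity uncertainty is Δv = Δp/m:
- proton: Δv = 2.929e-25 / 1.673e-27 = 1.751e+02 m/s = 175.136 m/s
- alpha particle: Δv = 2.929e-25 / 6.645e-27 = 4.409e+01 m/s = 44.086 m/s

Ratio: 1.751e+02 / 4.409e+01 = 4.0

The lighter particle has larger velocity uncertainty because Δv ∝ 1/m.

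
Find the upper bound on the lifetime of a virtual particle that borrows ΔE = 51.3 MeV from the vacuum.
6.415 ys

Using the energy-time uncertainty principle:
ΔEΔt ≥ ℏ/2

For a virtual particle borrowing energy ΔE, the maximum lifetime is:
Δt_max = ℏ/(2ΔE)

Converting energy:
ΔE = 51.3 MeV = 8.219e-12 J

Δt_max = (1.055e-34 J·s) / (2 × 8.219e-12 J)
Δt_max = 6.415e-24 s = 6.415 ys

Virtual particles with higher borrowed energy exist for shorter times.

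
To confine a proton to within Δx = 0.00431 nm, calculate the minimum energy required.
279.254 meV

Localizing a particle requires giving it sufficient momentum uncertainty:

1. From uncertainty principle: Δp ≥ ℏ/(2Δx)
   Δp_min = (1.055e-34 J·s) / (2 × 4.310e-12 m)
   Δp_min = 1.223e-23 kg·m/s

2. This momentum uncertainty corresponds to kinetic energy:
   KE ≈ (Δp)²/(2m) = (1.223e-23)²/(2 × 1.673e-27 kg)
   KE = 4.474e-20 J = 279.254 meV

Tighter localization requires more energy.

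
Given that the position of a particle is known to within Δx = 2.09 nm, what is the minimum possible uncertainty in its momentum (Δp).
2.523 × 10^-26 kg·m/s

Using the Heisenberg uncertainty principle:
ΔxΔp ≥ ℏ/2

The minimum uncertainty in momentum is:
Δp_min = ℏ/(2Δx)
Δp_min = (1.055e-34 J·s) / (2 × 2.090e-09 m)
Δp_min = 2.523e-26 kg·m/s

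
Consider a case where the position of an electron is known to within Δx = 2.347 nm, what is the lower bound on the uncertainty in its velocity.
24.663 km/s

Using the Heisenberg uncertainty principle and Δp = mΔv:
ΔxΔp ≥ ℏ/2
Δx(mΔv) ≥ ℏ/2

The minimum uncertainty in velocity is:
Δv_min = ℏ/(2mΔx)
Δv_min = (1.055e-34 J·s) / (2 × 9.109e-31 kg × 2.347e-09 m)
Δv_min = 2.466e+04 m/s = 24.663 km/s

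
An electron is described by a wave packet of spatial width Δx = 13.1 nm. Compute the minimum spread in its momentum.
4.025 × 10^-27 kg·m/s

For a wave packet, the spatial width Δx and momentum spread Δp are related by the uncertainty principle:
ΔxΔp ≥ ℏ/2

The minimum momentum spread is:
Δp_min = ℏ/(2Δx)
Δp_min = (1.055e-34 J·s) / (2 × 1.310e-08 m)
Δp_min = 4.025e-27 kg·m/s

A wave packet cannot have both a well-defined position and well-defined momentum.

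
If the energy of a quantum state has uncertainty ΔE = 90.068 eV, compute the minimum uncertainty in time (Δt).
3.654 as

Using the energy-time uncertainty principle:
ΔEΔt ≥ ℏ/2

The minimum uncertainty in time is:
Δt_min = ℏ/(2ΔE)
Δt_min = (1.055e-34 J·s) / (2 × 1.443e-17 J)
Δt_min = 3.654e-18 s = 3.654 as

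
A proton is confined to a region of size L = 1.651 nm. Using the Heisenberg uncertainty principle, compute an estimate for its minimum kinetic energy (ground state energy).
1.903 μeV

Using the uncertainty principle to estimate ground state energy:

1. The position uncertainty is approximately the confinement size:
   Δx ≈ L = 1.651e-09 m

2. From ΔxΔp ≥ ℏ/2, the minimum momentum uncertainty is:
   Δp ≈ ℏ/(2L) = 3.194e-26 kg·m/s

3. The kinetic energy is approximately:
   KE ≈ (Δp)²/(2m) = (3.194e-26)²/(2 × 1.673e-27 kg)
   KE ≈ 3.049e-25 J = 1.903 μeV

This is an order-of-magnitude estimate of the ground state energy.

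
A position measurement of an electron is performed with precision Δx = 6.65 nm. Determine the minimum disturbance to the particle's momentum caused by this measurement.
7.929 × 10^-27 kg·m/s

The uncertainty principle implies that measuring position disturbs momentum:
ΔxΔp ≥ ℏ/2

When we measure position with precision Δx, we necessarily introduce a momentum uncertainty:
Δp ≥ ℏ/(2Δx)
Δp_min = (1.055e-34 J·s) / (2 × 6.650e-09 m)
Δp_min = 7.929e-27 kg·m/s

The more precisely we measure position, the greater the momentum disturbance.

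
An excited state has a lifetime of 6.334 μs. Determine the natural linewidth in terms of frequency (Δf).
12.564 kHz

Using the energy-time uncertainty principle and E = hf:
ΔEΔt ≥ ℏ/2
hΔf·Δt ≥ ℏ/2

The minimum frequency uncertainty is:
Δf = ℏ/(2hτ) = 1/(4πτ)
Δf = 1/(4π × 6.334e-06 s)
Δf = 1.256e+04 Hz = 12.564 kHz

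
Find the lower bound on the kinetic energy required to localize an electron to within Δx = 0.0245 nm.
15.868 eV

Localizing a particle requires giving it sufficient momentum uncertainty:

1. From uncertainty principle: Δp ≥ ℏ/(2Δx)
   Δp_min = (1.055e-34 J·s) / (2 × 2.450e-11 m)
   Δp_min = 2.152e-24 kg·m/s

2. This momentum uncertainty corresponds to kinetic energy:
   KE ≈ (Δp)²/(2m) = (2.152e-24)²/(2 × 9.109e-31 kg)
   KE = 2.542e-18 J = 15.868 eV

Tighter localization requires more energy.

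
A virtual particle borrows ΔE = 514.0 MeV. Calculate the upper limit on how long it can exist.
6.403 × 10^-25 s

Using the energy-time uncertainty principle:
ΔEΔt ≥ ℏ/2

For a virtual particle borrowing energy ΔE, the maximum lifetime is:
Δt_max = ℏ/(2ΔE)

Converting energy:
ΔE = 514.0 MeV = 8.235e-11 J

Δt_max = (1.055e-34 J·s) / (2 × 8.235e-11 J)
Δt_max = 6.403e-25 s = 6.403 × 10^-25 s

Virtual particles with higher borrowed energy exist for shorter times.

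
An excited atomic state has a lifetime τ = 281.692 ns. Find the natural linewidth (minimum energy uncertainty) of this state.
1.168 neV

Using the energy-time uncertainty principle:
ΔEΔt ≥ ℏ/2

The lifetime τ represents the time uncertainty Δt.
The natural linewidth (minimum energy uncertainty) is:

ΔE = ℏ/(2τ)
ΔE = (1.055e-34 J·s) / (2 × 2.817e-07 s)
ΔE = 1.872e-28 J = 1.168 neV

This natural linewidth limits the precision of spectroscopic measurements.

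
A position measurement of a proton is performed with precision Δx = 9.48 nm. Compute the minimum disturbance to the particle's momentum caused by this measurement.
5.562 × 10^-27 kg·m/s

The uncertainty principle implies that measuring position disturbs momentum:
ΔxΔp ≥ ℏ/2

When we measure position with precision Δx, we necessarily introduce a momentum uncertainty:
Δp ≥ ℏ/(2Δx)
Δp_min = (1.055e-34 J·s) / (2 × 9.480e-09 m)
Δp_min = 5.562e-27 kg·m/s

The more precisely we measure position, the greater the momentum disturbance.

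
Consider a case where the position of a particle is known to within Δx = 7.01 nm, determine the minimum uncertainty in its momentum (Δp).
7.522 × 10^-27 kg·m/s

Using the Heisenberg uncertainty principle:
ΔxΔp ≥ ℏ/2

The minimum uncertainty in momentum is:
Δp_min = ℏ/(2Δx)
Δp_min = (1.055e-34 J·s) / (2 × 7.010e-09 m)
Δp_min = 7.522e-27 kg·m/s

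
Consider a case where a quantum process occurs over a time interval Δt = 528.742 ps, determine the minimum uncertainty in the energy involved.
622.432 neV

Using the energy-time uncertainty principle:
ΔEΔt ≥ ℏ/2

The minimum uncertainty in energy is:
ΔE_min = ℏ/(2Δt)
ΔE_min = (1.055e-34 J·s) / (2 × 5.287e-10 s)
ΔE_min = 9.972e-26 J = 622.432 neV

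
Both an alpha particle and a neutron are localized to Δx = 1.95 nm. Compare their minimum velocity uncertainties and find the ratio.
The neutron has the larger minimum velocity uncertainty, by a ratio of 4.0.

For both particles, Δp_min = ℏ/(2Δx) = 2.704e-26 kg·m/s (same for both).

The velocity uncertainty is Δv = Δp/m:
- alpha particle: Δv = 2.704e-26 / 6.645e-27 = 4.069e+00 m/s = 4.069 m/s
- neutron: Δv = 2.704e-26 / 1.675e-27 = 1.614e+01 m/s = 16.144 m/s

Ratio: 1.614e+01 / 4.069e+00 = 4.0

The lighter particle has larger velocity uncertainty because Δv ∝ 1/m.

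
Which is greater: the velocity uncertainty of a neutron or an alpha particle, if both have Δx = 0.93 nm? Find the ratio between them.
The neutron has the larger minimum velocity uncertainty, by a ratio of 4.0.

For both particles, Δp_min = ℏ/(2Δx) = 5.670e-26 kg·m/s (same for both).

The velocity uncertainty is Δv = Δp/m:
- neutron: Δv = 5.670e-26 / 1.675e-27 = 3.385e+01 m/s = 33.851 m/s
- alpha particle: Δv = 5.670e-26 / 6.645e-27 = 8.533e+00 m/s = 8.533 m/s

Ratio: 3.385e+01 / 8.533e+00 = 4.0

The lighter particle has larger velocity uncertainty because Δv ∝ 1/m.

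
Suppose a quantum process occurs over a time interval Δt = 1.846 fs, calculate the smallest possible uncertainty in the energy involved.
178.281 meV

Using the energy-time uncertainty principle:
ΔEΔt ≥ ℏ/2

The minimum uncertainty in energy is:
ΔE_min = ℏ/(2Δt)
ΔE_min = (1.055e-34 J·s) / (2 × 1.846e-15 s)
ΔE_min = 2.856e-20 J = 178.281 meV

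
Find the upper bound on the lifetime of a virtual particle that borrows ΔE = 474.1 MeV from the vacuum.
6.942 × 10^-25 s

Using the energy-time uncertainty principle:
ΔEΔt ≥ ℏ/2

For a virtual particle borrowing energy ΔE, the maximum lifetime is:
Δt_max = ℏ/(2ΔE)

Converting energy:
ΔE = 474.1 MeV = 7.596e-11 J

Δt_max = (1.055e-34 J·s) / (2 × 7.596e-11 J)
Δt_max = 6.942e-25 s = 6.942 × 10^-25 s

Virtual particles with higher borrowed energy exist for shorter times.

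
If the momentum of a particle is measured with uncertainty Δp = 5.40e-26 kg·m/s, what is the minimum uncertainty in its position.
976.455 pm

Using the Heisenberg uncertainty principle:
ΔxΔp ≥ ℏ/2

The minimum uncertainty in position is:
Δx_min = ℏ/(2Δp)
Δx_min = (1.055e-34 J·s) / (2 × 5.400e-26 kg·m/s)
Δx_min = 9.765e-10 m = 976.455 pm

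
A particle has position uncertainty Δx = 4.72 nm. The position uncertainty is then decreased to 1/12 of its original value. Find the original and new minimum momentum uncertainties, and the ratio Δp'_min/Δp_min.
Original Δp_min = 1.117 × 10^-26 kg·m/s; new Δp'_min = 1.341 × 10^-25 kg·m/s; ratio Δp'_min/Δp_min = 12.

From the uncertainty principle ΔxΔp ≥ ℏ/2, the minimum momentum uncertainty is Δp_min = ℏ/(2Δx).

Original (Δx = 4.72 nm = 4.720e-09 m):
Δp_min = (1.055e-34 J·s)/(2 × 4.720e-09 m) = 1.117e-26 kg·m/s

When Δx → (1/12)Δx:
Δp'_min = ℏ/(2 × (1/12)Δx) = 12 × ℏ/(2Δx) = 12 × Δp_min
Δp'_min = 12 × 1.117e-26 kg·m/s = 1.341e-25 kg·m/s

Since Δp_min ∝ 1/Δx, when Δx is decreased to 1/12 of its original value, Δp_min increases to 12 times its original value.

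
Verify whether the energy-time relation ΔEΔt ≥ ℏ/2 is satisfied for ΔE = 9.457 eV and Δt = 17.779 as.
No, it violates the uncertainty relation.

Calculate the product ΔEΔt:
ΔE = 9.457 eV = 1.515e-18 J
ΔEΔt = (1.515e-18 J) × (1.778e-17 s)
ΔEΔt = 2.694e-35 J·s

Compare to the minimum allowed value ℏ/2:
ℏ/2 = 5.273e-35 J·s

Since ΔEΔt = 2.694e-35 J·s < 5.273e-35 J·s = ℏ/2,
this violates the uncertainty relation.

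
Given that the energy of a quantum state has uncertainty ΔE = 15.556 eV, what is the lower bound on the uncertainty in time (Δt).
21.156 as

Using the energy-time uncertainty principle:
ΔEΔt ≥ ℏ/2

The minimum uncertainty in time is:
Δt_min = ℏ/(2ΔE)
Δt_min = (1.055e-34 J·s) / (2 × 2.492e-18 J)
Δt_min = 2.116e-17 s = 21.156 as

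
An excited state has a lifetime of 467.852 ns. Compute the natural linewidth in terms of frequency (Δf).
170.091 kHz

Using the energy-time uncertainty principle and E = hf:
ΔEΔt ≥ ℏ/2
hΔf·Δt ≥ ℏ/2

The minimum frequency uncertainty is:
Δf = ℏ/(2hτ) = 1/(4πτ)
Δf = 1/(4π × 4.679e-07 s)
Δf = 1.701e+05 Hz = 170.091 kHz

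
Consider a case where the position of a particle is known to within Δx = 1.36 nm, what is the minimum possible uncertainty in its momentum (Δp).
3.877 × 10^-26 kg·m/s

Using the Heisenberg uncertainty principle:
ΔxΔp ≥ ℏ/2

The minimum uncertainty in momentum is:
Δp_min = ℏ/(2Δx)
Δp_min = (1.055e-34 J·s) / (2 × 1.360e-09 m)
Δp_min = 3.877e-26 kg·m/s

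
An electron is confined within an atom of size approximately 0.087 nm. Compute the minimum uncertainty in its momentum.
6.061 × 10^-25 kg·m/s

Using the Heisenberg uncertainty principle:
ΔxΔp ≥ ℏ/2

With Δx ≈ L = 8.700e-11 m (the confinement size):
Δp_min = ℏ/(2Δx)
Δp_min = (1.055e-34 J·s) / (2 × 8.700e-11 m)
Δp_min = 6.061e-25 kg·m/s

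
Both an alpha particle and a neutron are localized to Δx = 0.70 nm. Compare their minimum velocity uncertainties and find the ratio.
The neutron has the larger minimum velocity uncertainty, by a ratio of 4.0.

For both particles, Δp_min = ℏ/(2Δx) = 7.533e-26 kg·m/s (same for both).

The velocity uncertainty is Δv = Δp/m:
- alpha particle: Δv = 7.533e-26 / 6.645e-27 = 1.134e+01 m/s = 11.336 m/s
- neutron: Δv = 7.533e-26 / 1.675e-27 = 4.497e+01 m/s = 44.973 m/s

Ratio: 4.497e+01 / 1.134e+01 = 4.0

The lighter particle has larger velocity uncertainty because Δv ∝ 1/m.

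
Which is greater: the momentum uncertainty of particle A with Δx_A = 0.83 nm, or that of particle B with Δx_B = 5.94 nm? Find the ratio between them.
Particle A has the larger minimum momentum uncertainty, by a factor of 7.16.

For each particle, the minimum momentum uncertainty is Δp_min = ℏ/(2Δx):

Particle A: Δp_A = ℏ/(2×8.300e-10 m) = 6.353e-26 kg·m/s
Particle B: Δp_B = ℏ/(2×5.940e-09 m) = 8.877e-27 kg·m/s

Ratio: Δp_A/Δp_B = 7.16

Since Δp_min ∝ 1/Δx, the particle with smaller position uncertainty (A) has larger momentum uncertainty.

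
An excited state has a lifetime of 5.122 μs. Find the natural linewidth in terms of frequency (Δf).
15.536 kHz

Using the energy-time uncertainty principle and E = hf:
ΔEΔt ≥ ℏ/2
hΔf·Δt ≥ ℏ/2

The minimum frequency uncertainty is:
Δf = ℏ/(2hτ) = 1/(4πτ)
Δf = 1/(4π × 5.122e-06 s)
Δf = 1.554e+04 Hz = 15.536 kHz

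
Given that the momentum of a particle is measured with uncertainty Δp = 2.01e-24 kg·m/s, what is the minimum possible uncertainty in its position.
26.233 pm

Using the Heisenberg uncertainty principle:
ΔxΔp ≥ ℏ/2

The minimum uncertainty in position is:
Δx_min = ℏ/(2Δp)
Δx_min = (1.055e-34 J·s) / (2 × 2.010e-24 kg·m/s)
Δx_min = 2.623e-11 m = 26.233 pm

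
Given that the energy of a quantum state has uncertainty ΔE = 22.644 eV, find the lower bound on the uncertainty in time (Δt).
14.534 as

Using the energy-time uncertainty principle:
ΔEΔt ≥ ℏ/2

The minimum uncertainty in time is:
Δt_min = ℏ/(2ΔE)
Δt_min = (1.055e-34 J·s) / (2 × 3.628e-18 J)
Δt_min = 1.453e-17 s = 14.534 as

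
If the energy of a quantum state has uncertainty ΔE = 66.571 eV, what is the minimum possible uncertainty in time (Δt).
4.944 as

Using the energy-time uncertainty principle:
ΔEΔt ≥ ℏ/2

The minimum uncertainty in time is:
Δt_min = ℏ/(2ΔE)
Δt_min = (1.055e-34 J·s) / (2 × 1.067e-17 J)
Δt_min = 4.944e-18 s = 4.944 as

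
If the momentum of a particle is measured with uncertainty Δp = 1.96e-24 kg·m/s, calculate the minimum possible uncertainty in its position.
26.902 pm

Using the Heisenberg uncertainty principle:
ΔxΔp ≥ ℏ/2

The minimum uncertainty in position is:
Δx_min = ℏ/(2Δp)
Δx_min = (1.055e-34 J·s) / (2 × 1.960e-24 kg·m/s)
Δx_min = 2.690e-11 m = 26.902 pm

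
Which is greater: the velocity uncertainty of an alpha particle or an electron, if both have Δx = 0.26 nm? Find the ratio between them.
The electron has the larger minimum velocity uncertainty, by a ratio of 7294.3.

For both particles, Δp_min = ℏ/(2Δx) = 2.028e-25 kg·m/s (same for both).

The velocity uncertainty is Δv = Δp/m:
- alpha particle: Δv = 2.028e-25 / 6.645e-27 = 3.052e+01 m/s = 30.521 m/s
- electron: Δv = 2.028e-25 / 9.109e-31 = 2.226e+05 m/s = 222.630 km/s

Ratio: 2.226e+05 / 3.052e+01 = 7294.3

The lighter particle has larger velocity uncertainty because Δv ∝ 1/m.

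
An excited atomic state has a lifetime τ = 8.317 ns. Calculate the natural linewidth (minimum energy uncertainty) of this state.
39.570 neV

Using the energy-time uncertainty principle:
ΔEΔt ≥ ℏ/2

The lifetime τ represents the time uncertainty Δt.
The natural linewidth (minimum energy uncertainty) is:

ΔE = ℏ/(2τ)
ΔE = (1.055e-34 J·s) / (2 × 8.317e-09 s)
ΔE = 6.340e-27 J = 39.570 neV

This natural linewidth limits the precision of spectroscopic measurements.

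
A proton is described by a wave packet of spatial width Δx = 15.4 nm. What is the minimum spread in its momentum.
3.424 × 10^-27 kg·m/s

For a wave packet, the spatial width Δx and momentum spread Δp are related by the uncertainty principle:
ΔxΔp ≥ ℏ/2

The minimum momentum spread is:
Δp_min = ℏ/(2Δx)
Δp_min = (1.055e-34 J·s) / (2 × 1.540e-08 m)
Δp_min = 3.424e-27 kg·m/s

A wave packet cannot have both a well-defined position and well-defined momentum.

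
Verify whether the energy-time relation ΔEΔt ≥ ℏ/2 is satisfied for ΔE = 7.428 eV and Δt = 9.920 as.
No, it violates the uncertainty relation.

Calculate the product ΔEΔt:
ΔE = 7.428 eV = 1.190e-18 J
ΔEΔt = (1.190e-18 J) × (9.920e-18 s)
ΔEΔt = 1.181e-35 J·s

Compare to the minimum allowed value ℏ/2:
ℏ/2 = 5.273e-35 J·s

Since ΔEΔt = 1.181e-35 J·s < 5.273e-35 J·s = ℏ/2,
this violates the uncertainty relation.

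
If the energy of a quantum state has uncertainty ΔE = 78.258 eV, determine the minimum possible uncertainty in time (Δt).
4.205 as

Using the energy-time uncertainty principle:
ΔEΔt ≥ ℏ/2

The minimum uncertainty in time is:
Δt_min = ℏ/(2ΔE)
Δt_min = (1.055e-34 J·s) / (2 × 1.254e-17 J)
Δt_min = 4.205e-18 s = 4.205 as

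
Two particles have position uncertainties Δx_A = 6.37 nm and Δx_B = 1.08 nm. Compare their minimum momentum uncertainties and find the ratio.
Particle B has the larger minimum momentum uncertainty, by a factor of 5.90.

For each particle, the minimum momentum uncertainty is Δp_min = ℏ/(2Δx):

Particle A: Δp_A = ℏ/(2×6.370e-09 m) = 8.278e-27 kg·m/s
Particle B: Δp_B = ℏ/(2×1.080e-09 m) = 4.882e-26 kg·m/s

Ratio: Δp_B/Δp_A = 5.90

Since Δp_min ∝ 1/Δx, the particle with smaller position uncertainty (B) has larger momentum uncertainty.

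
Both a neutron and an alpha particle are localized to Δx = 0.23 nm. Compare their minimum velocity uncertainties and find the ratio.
The neutron has the larger minimum velocity uncertainty, by a ratio of 4.0.

For both particles, Δp_min = ℏ/(2Δx) = 2.293e-25 kg·m/s (same for both).

The velocity uncertainty is Δv = Δp/m:
- neutron: Δv = 2.293e-25 / 1.675e-27 = 1.369e+02 m/s = 136.874 m/s
- alpha particle: Δv = 2.293e-25 / 6.645e-27 = 3.450e+01 m/s = 34.502 m/s

Ratio: 1.369e+02 / 3.450e+01 = 4.0

The lighter particle has larger velocity uncertainty because Δv ∝ 1/m.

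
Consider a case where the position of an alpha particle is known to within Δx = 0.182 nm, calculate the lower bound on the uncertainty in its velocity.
43.602 m/s

Using the Heisenberg uncertainty principle and Δp = mΔv:
ΔxΔp ≥ ℏ/2
Δx(mΔv) ≥ ℏ/2

The minimum uncertainty in velocity is:
Δv_min = ℏ/(2mΔx)
Δv_min = (1.055e-34 J·s) / (2 × 6.645e-27 kg × 1.820e-10 m)
Δv_min = 4.360e+01 m/s = 43.602 m/s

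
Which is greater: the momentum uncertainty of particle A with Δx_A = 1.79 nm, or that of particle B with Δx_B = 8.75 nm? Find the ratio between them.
Particle A has the larger minimum momentum uncertainty, by a factor of 4.89.

For each particle, the minimum momentum uncertainty is Δp_min = ℏ/(2Δx):

Particle A: Δp_A = ℏ/(2×1.790e-09 m) = 2.946e-26 kg·m/s
Particle B: Δp_B = ℏ/(2×8.750e-09 m) = 6.026e-27 kg·m/s

Ratio: Δp_A/Δp_B = 4.89

Since Δp_min ∝ 1/Δx, the particle with smaller position uncertainty (A) has larger momentum uncertainty.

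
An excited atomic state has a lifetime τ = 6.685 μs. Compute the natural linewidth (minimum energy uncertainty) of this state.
49.231 peV

Using the energy-time uncertainty principle:
ΔEΔt ≥ ℏ/2

The lifetime τ represents the time uncertainty Δt.
The natural linewidth (minimum energy uncertainty) is:

ΔE = ℏ/(2τ)
ΔE = (1.055e-34 J·s) / (2 × 6.685e-06 s)
ΔE = 7.888e-30 J = 49.231 peV

This natural linewidth limits the precision of spectroscopic measurements.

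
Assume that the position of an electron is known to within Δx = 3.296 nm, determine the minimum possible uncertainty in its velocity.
17.562 km/s

Using the Heisenberg uncertainty principle and Δp = mΔv:
ΔxΔp ≥ ℏ/2
Δx(mΔv) ≥ ℏ/2

The minimum uncertainty in velocity is:
Δv_min = ℏ/(2mΔx)
Δv_min = (1.055e-34 J·s) / (2 × 9.109e-31 kg × 3.296e-09 m)
Δv_min = 1.756e+04 m/s = 17.562 km/s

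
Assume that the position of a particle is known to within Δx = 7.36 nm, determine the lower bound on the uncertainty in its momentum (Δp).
7.164 × 10^-27 kg·m/s

Using the Heisenberg uncertainty principle:
ΔxΔp ≥ ℏ/2

The minimum uncertainty in momentum is:
Δp_min = ℏ/(2Δx)
Δp_min = (1.055e-34 J·s) / (2 × 7.360e-09 m)
Δp_min = 7.164e-27 kg·m/s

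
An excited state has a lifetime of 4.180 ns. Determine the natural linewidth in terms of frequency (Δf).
19.038 MHz

Using the energy-time uncertainty principle and E = hf:
ΔEΔt ≥ ℏ/2
hΔf·Δt ≥ ℏ/2

The minimum frequency uncertainty is:
Δf = ℏ/(2hτ) = 1/(4πτ)
Δf = 1/(4π × 4.180e-09 s)
Δf = 1.904e+07 Hz = 19.038 MHz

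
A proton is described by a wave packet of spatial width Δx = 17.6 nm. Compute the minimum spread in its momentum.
2.996 × 10^-27 kg·m/s

For a wave packet, the spatial width Δx and momentum spread Δp are related by the uncertainty principle:
ΔxΔp ≥ ℏ/2

The minimum momentum spread is:
Δp_min = ℏ/(2Δx)
Δp_min = (1.055e-34 J·s) / (2 × 1.760e-08 m)
Δp_min = 2.996e-27 kg·m/s

A wave packet cannot have both a well-defined position and well-defined momentum.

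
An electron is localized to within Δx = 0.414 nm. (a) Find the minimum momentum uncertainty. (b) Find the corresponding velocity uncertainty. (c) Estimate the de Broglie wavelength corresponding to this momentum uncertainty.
(a) Δp_min = 1.274 × 10^-25 kg·m/s
(b) Δv_min = 139.816 km/s
(c) λ_dB = 5.202 nm

Step-by-step:

(a) From the uncertainty principle:
Δp_min = ℏ/(2Δx) = (1.055e-34 J·s)/(2 × 4.140e-10 m) = 1.274e-25 kg·m/s

(b) The velocity uncertainty:
Δv = Δp/m = (1.274e-25 kg·m/s)/(9.109e-31 kg) = 1.398e+05 m/s = 139.816 km/s

(c) The de Broglie wavelength for this momentum:
λ = h/p = (6.626e-34 J·s)/(1.274e-25 kg·m/s) = 5.202e-09 m = 5.202 nm

Note: The de Broglie wavelength is comparable to the localization size, as expected from wave-particle duality.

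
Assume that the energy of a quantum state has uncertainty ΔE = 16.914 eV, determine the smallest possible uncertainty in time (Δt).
19.458 as

Using the energy-time uncertainty principle:
ΔEΔt ≥ ℏ/2

The minimum uncertainty in time is:
Δt_min = ℏ/(2ΔE)
Δt_min = (1.055e-34 J·s) / (2 × 2.710e-18 J)
Δt_min = 1.946e-17 s = 19.458 as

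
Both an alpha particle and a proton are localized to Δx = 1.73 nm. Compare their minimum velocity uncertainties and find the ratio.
The proton has the larger minimum velocity uncertainty, by a ratio of 4.0.

For both particles, Δp_min = ℏ/(2Δx) = 3.048e-26 kg·m/s (same for both).

The velocity uncertainty is Δv = Δp/m:
- alpha particle: Δv = 3.048e-26 / 6.645e-27 = 4.587e+00 m/s = 4.587 m/s
- proton: Δv = 3.048e-26 / 1.673e-27 = 1.822e+01 m/s = 18.222 m/s

Ratio: 1.822e+01 / 4.587e+00 = 4.0

The lighter particle has larger velocity uncertainty because Δv ∝ 1/m.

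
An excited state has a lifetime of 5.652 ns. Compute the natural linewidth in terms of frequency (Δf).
14.080 MHz

Using the energy-time uncertainty principle and E = hf:
ΔEΔt ≥ ℏ/2
hΔf·Δt ≥ ℏ/2

The minimum frequency uncertainty is:
Δf = ℏ/(2hτ) = 1/(4πτ)
Δf = 1/(4π × 5.652e-09 s)
Δf = 1.408e+07 Hz = 14.080 MHz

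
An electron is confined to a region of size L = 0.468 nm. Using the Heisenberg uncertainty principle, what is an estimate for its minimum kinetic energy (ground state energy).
43.488 meV

Using the uncertainty principle to estimate ground state energy:

1. The position uncertainty is approximately the confinement size:
   Δx ≈ L = 4.680e-10 m

2. From ΔxΔp ≥ ℏ/2, the minimum momentum uncertainty is:
   Δp ≈ ℏ/(2L) = 1.127e-25 kg·m/s

3. The kinetic energy is approximately:
   KE ≈ (Δp)²/(2m) = (1.127e-25)²/(2 × 9.109e-31 kg)
   KE ≈ 6.968e-21 J = 43.488 meV

This is an order-of-magnitude estimate of the ground state energy.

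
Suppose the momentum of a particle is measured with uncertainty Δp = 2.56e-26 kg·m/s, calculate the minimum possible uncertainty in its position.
2.060 nm

Using the Heisenberg uncertainty principle:
ΔxΔp ≥ ℏ/2

The minimum uncertainty in position is:
Δx_min = ℏ/(2Δp)
Δx_min = (1.055e-34 J·s) / (2 × 2.560e-26 kg·m/s)
Δx_min = 2.060e-09 m = 2.060 nm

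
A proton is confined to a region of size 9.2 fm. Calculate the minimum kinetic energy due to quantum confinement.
61.288 keV

Using the uncertainty principle:

1. Position uncertainty: Δx ≈ 9.200e-15 m
2. Minimum momentum uncertainty: Δp = ℏ/(2Δx) = 5.731e-21 kg·m/s
3. Minimum kinetic energy:
   KE = (Δp)²/(2m) = (5.731e-21)²/(2 × 1.673e-27 kg)
   KE = 9.819e-15 J = 61.288 keV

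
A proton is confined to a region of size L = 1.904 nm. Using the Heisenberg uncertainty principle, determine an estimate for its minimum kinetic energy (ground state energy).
1.431 μeV

Using the uncertainty principle to estimate ground state energy:

1. The position uncertainty is approximately the confinement size:
   Δx ≈ L = 1.904e-09 m

2. From ΔxΔp ≥ ℏ/2, the minimum momentum uncertainty is:
   Δp ≈ ℏ/(2L) = 2.769e-26 kg·m/s

3. The kinetic energy is approximately:
   KE ≈ (Δp)²/(2m) = (2.769e-26)²/(2 × 1.673e-27 kg)
   KE ≈ 2.293e-25 J = 1.431 μeV

This is an order-of-magnitude estimate of the ground state energy.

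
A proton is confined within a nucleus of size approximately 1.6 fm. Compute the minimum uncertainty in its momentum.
3.296 × 10^-20 kg·m/s

Using the Heisenberg uncertainty principle:
ΔxΔp ≥ ℏ/2

With Δx ≈ L = 1.600e-15 m (the confinement size):
Δp_min = ℏ/(2Δx)
Δp_min = (1.055e-34 J·s) / (2 × 1.600e-15 m)
Δp_min = 3.296e-20 kg·m/s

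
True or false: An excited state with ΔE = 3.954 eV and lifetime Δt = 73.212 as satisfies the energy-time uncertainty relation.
No, it violates the uncertainty relation.

Calculate the product ΔEΔt:
ΔE = 3.954 eV = 6.335e-19 J
ΔEΔt = (6.335e-19 J) × (7.321e-17 s)
ΔEΔt = 4.638e-35 J·s

Compare to the minimum allowed value ℏ/2:
ℏ/2 = 5.273e-35 J·s

Since ΔEΔt = 4.638e-35 J·s < 5.273e-35 J·s = ℏ/2,
this violates the uncertainty relation.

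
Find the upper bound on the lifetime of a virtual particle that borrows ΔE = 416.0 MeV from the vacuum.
7.911 × 10^-25 s

Using the energy-time uncertainty principle:
ΔEΔt ≥ ℏ/2

For a virtual particle borrowing energy ΔE, the maximum lifetime is:
Δt_max = ℏ/(2ΔE)

Converting energy:
ΔE = 416.0 MeV = 6.665e-11 J

Δt_max = (1.055e-34 J·s) / (2 × 6.665e-11 J)
Δt_max = 7.911e-25 s = 7.911 × 10^-25 s

Virtual particles with higher borrowed energy exist for shorter times.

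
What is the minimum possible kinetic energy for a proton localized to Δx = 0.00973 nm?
54.793 meV

Localizing a particle requires giving it sufficient momentum uncertainty:

1. From uncertainty principle: Δp ≥ ℏ/(2Δx)
   Δp_min = (1.055e-34 J·s) / (2 × 9.730e-12 m)
   Δp_min = 5.419e-24 kg·m/s

2. This momentum uncertainty corresponds to kinetic energy:
   KE ≈ (Δp)²/(2m) = (5.419e-24)²/(2 × 1.673e-27 kg)
   KE = 8.779e-21 J = 54.793 meV

Tighter localization requires more energy.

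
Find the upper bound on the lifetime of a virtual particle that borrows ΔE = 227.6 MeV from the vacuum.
1.446 ys

Using the energy-time uncertainty principle:
ΔEΔt ≥ ℏ/2

For a virtual particle borrowing energy ΔE, the maximum lifetime is:
Δt_max = ℏ/(2ΔE)

Converting energy:
ΔE = 227.6 MeV = 3.647e-11 J

Δt_max = (1.055e-34 J·s) / (2 × 3.647e-11 J)
Δt_max = 1.446e-24 s = 1.446 ys

Virtual particles with higher borrowed energy exist for shorter times.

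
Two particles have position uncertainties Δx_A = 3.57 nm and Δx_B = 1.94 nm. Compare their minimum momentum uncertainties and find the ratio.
Particle B has the larger minimum momentum uncertainty, by a factor of 1.84.

For each particle, the minimum momentum uncertainty is Δp_min = ℏ/(2Δx):

Particle A: Δp_A = ℏ/(2×3.570e-09 m) = 1.477e-26 kg·m/s
Particle B: Δp_B = ℏ/(2×1.940e-09 m) = 2.718e-26 kg·m/s

Ratio: Δp_B/Δp_A = 1.84

Since Δp_min ∝ 1/Δx, the particle with smaller position uncertainty (B) has larger momentum uncertainty.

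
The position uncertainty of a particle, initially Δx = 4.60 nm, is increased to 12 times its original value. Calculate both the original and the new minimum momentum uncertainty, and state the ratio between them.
Original Δp_min = 1.146 × 10^-26 kg·m/s; new Δp'_min = 9.552 × 10^-28 kg·m/s; ratio Δp'_min/Δp_min = 1/12.

From the uncertainty principle ΔxΔp ≥ ℏ/2, the minimum momentum uncertainty is Δp_min = ℏ/(2Δx).

Original (Δx = 4.60 nm = 4.600e-09 m):
Δp_min = (1.055e-34 J·s)/(2 × 4.600e-09 m) = 1.146e-26 kg·m/s

When Δx → 12Δx:
Δp'_min = ℏ/(2 × 12Δx) = (1/12) × ℏ/(2Δx) = (1/12) × Δp_min
Δp'_min = 1/12 × 1.146e-26 kg·m/s = 9.552e-28 kg·m/s

Since Δp_min ∝ 1/Δx, when Δx is increased to 12 times its original value, Δp_min decreases to 1/12 of its original value.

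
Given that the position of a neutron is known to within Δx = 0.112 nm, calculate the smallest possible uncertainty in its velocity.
281.081 m/s

Using the Heisenberg uncertainty principle and Δp = mΔv:
ΔxΔp ≥ ℏ/2
Δx(mΔv) ≥ ℏ/2

The minimum uncertainty in velocity is:
Δv_min = ℏ/(2mΔx)
Δv_min = (1.055e-34 J·s) / (2 × 1.675e-27 kg × 1.120e-10 m)
Δv_min = 2.811e+02 m/s = 281.081 m/s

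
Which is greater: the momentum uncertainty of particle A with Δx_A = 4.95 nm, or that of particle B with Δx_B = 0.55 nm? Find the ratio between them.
Particle B has the larger minimum momentum uncertainty, by a factor of 9.00.

For each particle, the minimum momentum uncertainty is Δp_min = ℏ/(2Δx):

Particle A: Δp_A = ℏ/(2×4.950e-09 m) = 1.065e-26 kg·m/s
Particle B: Δp_B = ℏ/(2×5.500e-10 m) = 9.587e-26 kg·m/s

Ratio: Δp_B/Δp_A = 9.00

Since Δp_min ∝ 1/Δx, the particle with smaller position uncertainty (B) has larger momentum uncertainty.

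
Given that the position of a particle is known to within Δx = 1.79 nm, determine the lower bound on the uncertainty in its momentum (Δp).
2.946 × 10^-26 kg·m/s

Using the Heisenberg uncertainty principle:
ΔxΔp ≥ ℏ/2

The minimum uncertainty in momentum is:
Δp_min = ℏ/(2Δx)
Δp_min = (1.055e-34 J·s) / (2 × 1.790e-09 m)
Δp_min = 2.946e-26 kg·m/s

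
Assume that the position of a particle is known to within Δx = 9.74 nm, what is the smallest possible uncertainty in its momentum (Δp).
5.414 × 10^-27 kg·m/s

Using the Heisenberg uncertainty principle:
ΔxΔp ≥ ℏ/2

The minimum uncertainty in momentum is:
Δp_min = ℏ/(2Δx)
Δp_min = (1.055e-34 J·s) / (2 × 9.740e-09 m)
Δp_min = 5.414e-27 kg·m/s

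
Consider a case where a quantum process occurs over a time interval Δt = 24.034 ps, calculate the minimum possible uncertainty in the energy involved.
13.693 μeV

Using the energy-time uncertainty principle:
ΔEΔt ≥ ℏ/2

The minimum uncertainty in energy is:
ΔE_min = ℏ/(2Δt)
ΔE_min = (1.055e-34 J·s) / (2 × 2.403e-11 s)
ΔE_min = 2.194e-24 J = 13.693 μeV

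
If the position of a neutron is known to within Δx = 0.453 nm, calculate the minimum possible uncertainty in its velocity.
69.495 m/s

Using the Heisenberg uncertainty principle and Δp = mΔv:
ΔxΔp ≥ ℏ/2
Δx(mΔv) ≥ ℏ/2

The minimum uncertainty in velocity is:
Δv_min = ℏ/(2mΔx)
Δv_min = (1.055e-34 J·s) / (2 × 1.675e-27 kg × 4.530e-10 m)
Δv_min = 6.949e+01 m/s = 69.495 m/s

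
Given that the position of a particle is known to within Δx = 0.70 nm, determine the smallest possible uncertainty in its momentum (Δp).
7.533 × 10^-26 kg·m/s

Using the Heisenberg uncertainty principle:
ΔxΔp ≥ ℏ/2

The minimum uncertainty in momentum is:
Δp_min = ℏ/(2Δx)
Δp_min = (1.055e-34 J·s) / (2 × 7.000e-10 m)
Δp_min = 7.533e-26 kg·m/s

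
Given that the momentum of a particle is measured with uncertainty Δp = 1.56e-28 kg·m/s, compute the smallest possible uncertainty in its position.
338.004 nm

Using the Heisenberg uncertainty principle:
ΔxΔp ≥ ℏ/2

The minimum uncertainty in position is:
Δx_min = ℏ/(2Δp)
Δx_min = (1.055e-34 J·s) / (2 × 1.560e-28 kg·m/s)
Δx_min = 3.380e-07 m = 338.004 nm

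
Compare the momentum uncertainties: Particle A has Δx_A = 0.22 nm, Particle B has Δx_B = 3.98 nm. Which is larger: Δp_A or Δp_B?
Particle A has the larger minimum momentum uncertainty, by a factor of 18.09.

For each particle, the minimum momentum uncertainty is Δp_min = ℏ/(2Δx):

Particle A: Δp_A = ℏ/(2×2.200e-10 m) = 2.397e-25 kg·m/s
Particle B: Δp_B = ℏ/(2×3.980e-09 m) = 1.325e-26 kg·m/s

Ratio: Δp_A/Δp_B = 18.09

Since Δp_min ∝ 1/Δx, the particle with smaller position uncertainty (A) has larger momentum uncertainty.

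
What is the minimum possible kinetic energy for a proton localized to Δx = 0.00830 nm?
75.301 meV

Localizing a particle requires giving it sufficient momentum uncertainty:

1. From uncertainty principle: Δp ≥ ℏ/(2Δx)
   Δp_min = (1.055e-34 J·s) / (2 × 8.300e-12 m)
   Δp_min = 6.353e-24 kg·m/s

2. This momentum uncertainty corresponds to kinetic energy:
   KE ≈ (Δp)²/(2m) = (6.353e-24)²/(2 × 1.673e-27 kg)
   KE = 1.206e-20 J = 75.301 meV

Tighter localization requires more energy.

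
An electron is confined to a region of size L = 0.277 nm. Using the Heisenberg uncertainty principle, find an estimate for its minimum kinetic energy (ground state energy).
124.138 meV

Using the uncertainty principle to estimate ground state energy:

1. The position uncertainty is approximately the confinement size:
   Δx ≈ L = 2.770e-10 m

2. From ΔxΔp ≥ ℏ/2, the minimum momentum uncertainty is:
   Δp ≈ ℏ/(2L) = 1.904e-25 kg·m/s

3. The kinetic energy is approximately:
   KE ≈ (Δp)²/(2m) = (1.904e-25)²/(2 × 9.109e-31 kg)
   KE ≈ 1.989e-20 J = 124.138 meV

This is an order-of-magnitude estimate of the ground state energy.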